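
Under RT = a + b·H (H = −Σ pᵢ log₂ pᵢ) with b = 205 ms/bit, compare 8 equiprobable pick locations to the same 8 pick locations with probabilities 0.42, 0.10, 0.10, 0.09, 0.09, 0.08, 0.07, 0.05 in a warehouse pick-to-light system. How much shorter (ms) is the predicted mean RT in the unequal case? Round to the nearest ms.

84 ms

Equiprobable entropy H₀ = log₂ 8 = 3.0000 bits.
Skewed entropy H = −Σ pᵢ log₂ pᵢ = 2.5915 bits.
ΔRT = b·(H₀ − H) = 205 × 0.4085 = 83.74 ms.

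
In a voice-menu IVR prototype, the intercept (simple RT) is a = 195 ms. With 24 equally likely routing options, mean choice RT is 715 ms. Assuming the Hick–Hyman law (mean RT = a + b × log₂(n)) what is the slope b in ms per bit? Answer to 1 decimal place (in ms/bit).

113.4 ms/bit

log₂(24) = 4.5850 bits.
b = (RT − a)/log₂ n = (715 − 195) / 4.5850 = 113.414 ms/bit.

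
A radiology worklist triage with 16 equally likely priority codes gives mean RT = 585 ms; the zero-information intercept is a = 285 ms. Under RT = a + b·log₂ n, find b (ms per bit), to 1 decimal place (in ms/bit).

16 alternatives carry log₂ 16 = 4 bits; the choice cost is 585 − 285 = 300 ms, so b = 300/4 = 75.000 ms/bit.

75.0 ms/bit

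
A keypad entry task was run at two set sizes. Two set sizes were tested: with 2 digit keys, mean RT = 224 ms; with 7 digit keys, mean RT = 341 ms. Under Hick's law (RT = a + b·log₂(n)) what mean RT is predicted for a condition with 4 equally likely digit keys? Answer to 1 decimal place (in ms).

Solve the two-equation system in a and b:
  b = (341 − 224) / (log₂ 7 − log₂ 2) = 117 / (2.8074 − 1) = 64.735 ms/bit
  a = 224 − 64.735 × 1 = 159.265 ms
Then RT(4) = 159.265 + 64.735 × log₂ 4 = 159.265 + 64.735 × 2 ≈ 288.735 ms.

288.7 ms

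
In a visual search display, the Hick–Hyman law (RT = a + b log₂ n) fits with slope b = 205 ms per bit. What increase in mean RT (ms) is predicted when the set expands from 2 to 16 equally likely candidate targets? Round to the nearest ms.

The intercept a cancels: ΔRT = b·(log₂ n₂ − log₂ n₁) = b·log₂(n₂/n₁).
log₂(16) − log₂(2) = log₂(16/2) = log₂(8) = 3.
ΔRT = 205 × 3.0000 = 615.000 ms.

615 ms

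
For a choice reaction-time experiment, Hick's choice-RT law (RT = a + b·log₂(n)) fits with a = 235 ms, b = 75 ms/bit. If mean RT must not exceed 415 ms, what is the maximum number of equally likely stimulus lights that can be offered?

5

Set 235 + 75·log₂ n ≤ 415 → log₂ n ≤ (415 − 235)/75 = 2.4000.
So n ≤ 2^2.4000 = 5.278; the largest integer n is 5.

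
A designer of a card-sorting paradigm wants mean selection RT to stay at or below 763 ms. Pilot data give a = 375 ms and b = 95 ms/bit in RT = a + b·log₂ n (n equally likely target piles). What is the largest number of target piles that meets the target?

16

Set 375 + 95·log₂ n ≤ 763 → log₂ n ≤ (763 − 375)/95 = 4.0842.
So n ≤ 2^4.0842 = 16.962; the largest integer n is 16.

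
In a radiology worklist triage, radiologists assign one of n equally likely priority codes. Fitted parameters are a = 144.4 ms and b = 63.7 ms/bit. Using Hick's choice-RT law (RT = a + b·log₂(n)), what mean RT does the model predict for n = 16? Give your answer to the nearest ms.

log₂(16) = 4 bits, so RT = 144.4 + 63.7 × 4 ≈ 399.200 ms.

399 ms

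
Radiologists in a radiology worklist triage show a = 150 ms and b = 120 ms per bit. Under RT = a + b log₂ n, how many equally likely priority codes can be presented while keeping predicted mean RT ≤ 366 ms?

3

120·log₂ n ≤ 366 − 150 = 216, giving log₂ n ≤ 1.8000 and n ≤ 3.482. The largest whole number is 3.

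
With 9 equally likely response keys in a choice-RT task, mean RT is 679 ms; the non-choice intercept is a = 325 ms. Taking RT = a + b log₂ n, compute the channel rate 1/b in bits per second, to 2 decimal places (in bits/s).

8.95 bits/s

Choice component = 679 − 325 = 354 ms over log₂(9) = 3.1699 bits.
b = 354 / 3.1699 = 111.675 ms/bit, so 1/b = 8.955 bits/s.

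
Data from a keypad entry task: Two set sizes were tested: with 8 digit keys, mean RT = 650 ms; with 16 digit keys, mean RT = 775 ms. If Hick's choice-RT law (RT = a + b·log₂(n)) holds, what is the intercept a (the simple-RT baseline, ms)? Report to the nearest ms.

b = (RT₂ − RT₁)/(log₂ n₂ − log₂ n₁) = (775 − 650)/(4 − 3) = 125 ms/bit.
a = RT₁ − b·log₂ n₁ = 650 − 125 × 3 = 275.000 ms.

275 ms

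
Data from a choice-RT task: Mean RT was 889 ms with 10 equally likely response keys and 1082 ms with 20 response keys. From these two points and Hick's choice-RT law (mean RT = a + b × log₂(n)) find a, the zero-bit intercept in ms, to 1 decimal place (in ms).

247.9 ms

b = (RT₂ − RT₁)/(log₂ n₂ − log₂ n₁) = (1082 − 889)/(4.3219 − 3.3219) = 193.000 ms/bit.
Intercept: a = 889 − 193.000·log₂(10) = 247.868 ms.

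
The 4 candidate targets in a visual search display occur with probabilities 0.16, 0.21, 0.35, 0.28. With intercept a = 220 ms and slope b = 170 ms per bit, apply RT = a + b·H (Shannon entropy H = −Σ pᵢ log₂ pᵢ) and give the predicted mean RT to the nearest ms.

Entropy contributions −pᵢ log₂ pᵢ: 0.4230, 0.4728, 0.5301, 0.5142; sum H = 1.9402 bits.
RT = a + bH = 220 + 170·1.9402 = 549.83 ms.

550 ms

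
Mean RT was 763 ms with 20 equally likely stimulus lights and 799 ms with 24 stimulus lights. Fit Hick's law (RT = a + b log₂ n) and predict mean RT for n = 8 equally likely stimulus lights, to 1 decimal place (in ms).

Solve the two-equation system in a and b:
  b = (799 − 763) / (log₂ 24 − log₂ 20) = 36 / (4.5850 − 4.3219) = 136.864 ms/bit
  a = 763 − 136.864 × 4.3219 = 171.483 ms
Then RT(8) = 171.483 + 136.864 × log₂ 8 = 171.483 + 136.864 × 3 ≈ 582.075 ms.

582.1 ms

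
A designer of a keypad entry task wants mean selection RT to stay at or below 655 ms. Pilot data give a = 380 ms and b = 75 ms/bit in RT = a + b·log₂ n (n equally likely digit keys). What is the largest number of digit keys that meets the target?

12

Information budget: (655 − 380)/75 = 3.6667 bits, so n ≤ 2^3.6667 = 12.699 → at most 12.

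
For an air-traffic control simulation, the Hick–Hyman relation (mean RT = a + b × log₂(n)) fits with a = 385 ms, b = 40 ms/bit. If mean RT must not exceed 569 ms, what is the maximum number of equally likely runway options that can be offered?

24

40·log₂ n ≤ 569 − 385 = 184, giving log₂ n ≤ 4.6000 and n ≤ 24.251. The largest whole number is 24.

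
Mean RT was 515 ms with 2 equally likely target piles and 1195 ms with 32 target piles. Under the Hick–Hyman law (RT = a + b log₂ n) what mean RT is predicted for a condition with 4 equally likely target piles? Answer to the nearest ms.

685 ms

RT is linear in log₂ n, so two points fix the line:
  b = (1195 − 515) / (log₂ 32 − log₂ 2) = 680 / (5 − 1) = 170 ms/bit
  a = 515 − 170 × 1 = 345 ms
Then RT(4) = 345 + 170 × log₂ 4 = 345 + 170 × 2 ≈ 685.000 ms.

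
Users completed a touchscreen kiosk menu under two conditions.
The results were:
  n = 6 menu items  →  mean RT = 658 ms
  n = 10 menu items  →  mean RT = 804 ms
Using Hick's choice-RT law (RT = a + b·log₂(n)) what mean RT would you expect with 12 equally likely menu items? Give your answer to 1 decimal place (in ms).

856.1 ms

Solve the two-equation system in a and b:
  b = (804 − 658) / (log₂ 10 − log₂ 6) = 146 / (3.3219 − 2.5850) = 198.110 ms/bit
  a = 658 − 198.110 × 2.5850 = 145.894 ms
Then RT(12) = 145.894 + 198.110 × log₂ 12 = 145.894 + 198.110 × 3.5850 ≈ 856.110 ms.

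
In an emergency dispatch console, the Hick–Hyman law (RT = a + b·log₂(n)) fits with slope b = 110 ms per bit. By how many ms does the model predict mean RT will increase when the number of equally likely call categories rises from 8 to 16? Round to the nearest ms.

Only the slope matters, since a is common to both: ΔRT = b·log₂(n₂/n₁).
log₂(16) − log₂(8) = log₂(16/8) = log₂(2) = 1.
ΔRT = 110 × 1.0000 = 110.000 ms.

110 ms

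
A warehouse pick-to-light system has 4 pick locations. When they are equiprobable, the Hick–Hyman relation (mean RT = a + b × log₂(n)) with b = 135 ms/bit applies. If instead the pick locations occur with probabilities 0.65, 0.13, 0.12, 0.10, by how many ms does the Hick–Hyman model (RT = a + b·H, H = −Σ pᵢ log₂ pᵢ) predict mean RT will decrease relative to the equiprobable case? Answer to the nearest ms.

69 ms

The RT saving is b·ΔH. Equiprobable H₀ = log₂(4) = 2.0000 bits; with the given probabilities H = 1.4859 bits.
b·(H₀ − H) = 135 × (2.0000 − 1.4859) = 69.41 ms.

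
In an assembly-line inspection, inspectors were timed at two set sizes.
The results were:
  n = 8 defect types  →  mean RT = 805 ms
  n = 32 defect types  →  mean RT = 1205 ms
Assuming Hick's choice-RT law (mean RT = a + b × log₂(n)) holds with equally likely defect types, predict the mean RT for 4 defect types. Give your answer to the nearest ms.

605 ms

Solve the two-equation system in a and b:
  b = (1205 − 805) / (log₂ 32 − log₂ 8) = 400 / (5 − 3) = 200 ms/bit
  a = 805 − 200 × 3 = 205 ms
Then RT(4) = 205 + 200 × log₂ 4 = 205 + 200 × 2 ≈ 605.000 ms.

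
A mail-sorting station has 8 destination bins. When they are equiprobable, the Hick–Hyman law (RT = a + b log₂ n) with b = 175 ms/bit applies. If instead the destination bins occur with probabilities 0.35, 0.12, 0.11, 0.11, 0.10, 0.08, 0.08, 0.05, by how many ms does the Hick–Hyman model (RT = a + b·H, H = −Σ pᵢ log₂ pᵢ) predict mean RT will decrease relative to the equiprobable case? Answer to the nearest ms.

The RT saving is b·ΔH. Equiprobable H₀ = log₂(8) = 3.0000 bits; with the given probabilities H = 2.7290 bits.
b·(H₀ − H) = 175 × (3.0000 − 2.7290) = 47.42 ms.

47 ms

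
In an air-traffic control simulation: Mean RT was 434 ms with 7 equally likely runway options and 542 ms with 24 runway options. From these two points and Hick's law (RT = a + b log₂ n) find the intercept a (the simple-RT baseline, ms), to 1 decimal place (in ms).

263.4 ms

The slope on a log₂ axis is (542 − 434) / (4.5850 − 2.8074) = 60.756 ms/bit.
a = RT₁ − b·log₂ n₁ = 434 − 60.756 × 2.8074 = 263.437 ms.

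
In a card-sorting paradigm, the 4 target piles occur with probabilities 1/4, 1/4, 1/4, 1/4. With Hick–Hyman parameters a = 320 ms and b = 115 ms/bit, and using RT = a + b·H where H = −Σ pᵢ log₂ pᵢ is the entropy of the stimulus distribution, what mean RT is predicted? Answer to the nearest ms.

Each term −pᵢ log₂ pᵢ: 0.25·2 + 0.25·2 + 0.25·2 + 0.25·2; summed, H = 2.000 bits.
Mean RT = a + bH = 320 + 115·2.000 = 550.00 ms.

550 ms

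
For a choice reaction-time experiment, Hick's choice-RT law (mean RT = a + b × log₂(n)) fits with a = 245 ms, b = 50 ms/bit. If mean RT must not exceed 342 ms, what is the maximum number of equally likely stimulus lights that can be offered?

Set 245 + 50·log₂ n ≤ 342 → log₂ n ≤ (342 − 245)/50 = 1.9400.
So n ≤ 2^1.9400 = 3.837; the largest integer n is 3.

3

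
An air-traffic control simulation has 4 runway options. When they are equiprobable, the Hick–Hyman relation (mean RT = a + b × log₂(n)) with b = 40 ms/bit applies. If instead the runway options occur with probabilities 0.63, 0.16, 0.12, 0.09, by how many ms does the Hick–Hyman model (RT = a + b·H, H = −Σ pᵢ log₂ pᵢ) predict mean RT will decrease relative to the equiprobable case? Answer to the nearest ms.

19 ms

Equiprobable entropy H₀ = log₂ 4 = 2.0000 bits.
Skewed entropy H = −Σ pᵢ log₂ pᵢ = 1.5227 bits.
ΔRT = b·(H₀ − H) = 40 × 0.4773 = 19.09 ms.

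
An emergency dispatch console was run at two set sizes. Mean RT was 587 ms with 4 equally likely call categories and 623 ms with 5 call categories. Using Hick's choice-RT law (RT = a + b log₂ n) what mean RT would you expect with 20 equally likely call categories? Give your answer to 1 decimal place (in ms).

846.7 ms

RT is linear in log₂ n, so two points fix the line:
  b = (623 − 587) / (log₂ 5 − log₂ 4) = 36 / (2.3219 − 2) = 111.826 ms/bit
  a = 587 − 111.826 × 2 = 363.348 ms
Then RT(20) = 363.348 + 111.826 × log₂ 20 = 363.348 + 111.826 × 4.3219 ≈ 846.652 ms.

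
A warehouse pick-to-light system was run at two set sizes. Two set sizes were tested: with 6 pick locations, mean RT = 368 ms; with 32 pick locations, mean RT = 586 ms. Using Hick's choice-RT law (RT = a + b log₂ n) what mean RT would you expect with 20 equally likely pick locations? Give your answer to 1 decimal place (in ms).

524.8 ms

Fit slope and intercept:
  b = (586 − 368) / (log₂ 32 − log₂ 6) = 218 / (5 − 2.5850) = 90.268 ms/bit
  a = 368 − 90.268 × 2.5850 = 134.661 ms
Then RT(20) = 134.661 + 90.268 × log₂ 20 = 134.661 + 90.268 × 4.3219 ≈ 524.792 ms.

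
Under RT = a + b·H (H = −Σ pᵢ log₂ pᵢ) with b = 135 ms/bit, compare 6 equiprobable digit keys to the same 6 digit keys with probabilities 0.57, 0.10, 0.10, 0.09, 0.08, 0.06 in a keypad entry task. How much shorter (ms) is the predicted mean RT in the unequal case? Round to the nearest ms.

82 ms

Equiprobable entropy H₀ = log₂ 6 = 2.5850 bits.
Skewed entropy H = −Σ pᵢ log₂ pᵢ = 1.9743 bits.
ΔRT = b·(H₀ − H) = 135 × 0.6106 = 82.44 ms.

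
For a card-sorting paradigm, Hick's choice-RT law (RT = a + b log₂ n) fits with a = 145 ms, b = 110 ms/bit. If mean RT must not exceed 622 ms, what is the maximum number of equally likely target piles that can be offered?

20

Set 145 + 110·log₂ n ≤ 622 → log₂ n ≤ (622 − 145)/110 = 4.3364.
So n ≤ 2^4.3364 = 20.201; the largest integer n is 20.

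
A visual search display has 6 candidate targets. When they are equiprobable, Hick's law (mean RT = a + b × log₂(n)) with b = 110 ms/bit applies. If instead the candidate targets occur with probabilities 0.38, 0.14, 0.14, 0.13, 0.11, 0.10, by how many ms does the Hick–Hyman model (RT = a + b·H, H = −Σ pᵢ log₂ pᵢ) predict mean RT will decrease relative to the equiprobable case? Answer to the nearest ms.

21 ms

Equiprobable entropy H₀ = log₂ 6 = 2.5850 bits.
Skewed entropy H = −Σ pᵢ log₂ pᵢ = 2.3898 bits.
ΔRT = b·(H₀ − H) = 110 × 0.1952 = 21.47 ms.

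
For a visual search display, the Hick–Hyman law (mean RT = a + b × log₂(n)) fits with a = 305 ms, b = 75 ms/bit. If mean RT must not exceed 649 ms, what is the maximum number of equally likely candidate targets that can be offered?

75·log₂ n ≤ 649 − 305 = 344, giving log₂ n ≤ 4.5867 and n ≤ 24.028. The largest whole number is 24.

24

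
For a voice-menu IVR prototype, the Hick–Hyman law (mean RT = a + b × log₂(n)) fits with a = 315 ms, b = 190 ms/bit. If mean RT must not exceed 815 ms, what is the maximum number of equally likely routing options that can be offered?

6

Set 315 + 190·log₂ n ≤ 815 → log₂ n ≤ (815 − 315)/190 = 2.6316.
So n ≤ 2^2.6316 = 6.197; the largest integer n is 6.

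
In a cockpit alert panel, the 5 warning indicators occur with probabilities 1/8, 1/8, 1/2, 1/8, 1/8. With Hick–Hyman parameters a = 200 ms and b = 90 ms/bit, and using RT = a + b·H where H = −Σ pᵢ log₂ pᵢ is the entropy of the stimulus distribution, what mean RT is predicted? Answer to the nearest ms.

Each term −pᵢ log₂ pᵢ: 0.125·3 + 0.125·3 + 0.5·1 + 0.125·3 + 0.125·3; summed, H = 2.000 bits.
Mean RT = a + bH = 200 + 90·2.000 = 380.00 ms.

380 ms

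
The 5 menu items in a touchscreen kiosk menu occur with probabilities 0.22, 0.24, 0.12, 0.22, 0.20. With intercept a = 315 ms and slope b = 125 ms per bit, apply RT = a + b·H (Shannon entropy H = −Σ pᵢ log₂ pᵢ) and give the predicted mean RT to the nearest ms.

601 ms

H = 0.22·log₂(1/0.22) + 0.24·log₂(1/0.24) + 0.12·log₂(1/0.12) + 0.22·log₂(1/0.22) + 0.20·log₂(1/0.20) = 2.2867 bits.
RT = 315 + 125 × 2.2867 = 600.84 ms.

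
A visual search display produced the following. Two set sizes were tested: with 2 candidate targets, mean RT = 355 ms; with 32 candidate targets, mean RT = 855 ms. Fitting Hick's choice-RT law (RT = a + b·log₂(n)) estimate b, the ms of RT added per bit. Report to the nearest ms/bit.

The slope on a log₂ axis is (855 − 355) / (5 − 1) = 125 ms/bit.

125 ms/bit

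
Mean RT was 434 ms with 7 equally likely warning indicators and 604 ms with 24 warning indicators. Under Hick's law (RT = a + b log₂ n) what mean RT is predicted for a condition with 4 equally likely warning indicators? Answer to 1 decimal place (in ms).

356.8 ms

With log₂ n on the abscissa the relation is linear; from the two conditions:
  b = (604 − 434) / (log₂ 24 − log₂ 7) = 170 / (4.5850 − 2.8074) = 95.634 ms/bit
  a = 434 − 95.634 × 2.8074 = 165.521 ms
Then RT(4) = 165.521 + 95.634 × log₂ 4 = 165.521 + 95.634 × 2 ≈ 356.789 ms.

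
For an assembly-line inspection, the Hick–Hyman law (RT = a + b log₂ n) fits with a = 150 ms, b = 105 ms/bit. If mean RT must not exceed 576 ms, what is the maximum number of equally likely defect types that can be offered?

16

105·log₂ n ≤ 576 − 150 = 426, giving log₂ n ≤ 4.0571 and n ≤ 16.646. The largest whole number is 16.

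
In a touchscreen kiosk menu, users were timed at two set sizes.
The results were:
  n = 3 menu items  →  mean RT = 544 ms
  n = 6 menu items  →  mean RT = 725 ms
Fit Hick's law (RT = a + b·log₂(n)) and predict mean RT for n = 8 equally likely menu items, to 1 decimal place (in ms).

800.1 ms

RT is linear in log₂ n, so two points fix the line:
  b = (725 − 544) / (log₂ 6 − log₂ 3) = 181 / (2.5850 − 1.5850) = 181.000 ms/bit
  a = 544 − 181.000 × 1.5850 = 257.122 ms
Then RT(8) = 257.122 + 181.000 × log₂ 8 = 257.122 + 181.000 × 3 ≈ 800.122 ms.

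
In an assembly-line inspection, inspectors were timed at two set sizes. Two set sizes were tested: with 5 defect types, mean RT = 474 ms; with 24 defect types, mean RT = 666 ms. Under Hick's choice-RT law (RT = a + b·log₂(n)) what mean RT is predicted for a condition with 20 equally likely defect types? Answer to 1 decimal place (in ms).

Solve the two-equation system in a and b:
  b = (666 − 474) / (log₂ 24 − log₂ 5) = 192 / (4.5850 − 2.3219) = 84.842 ms/bit
  a = 474 − 84.842 × 2.3219 = 277.003 ms
Then RT(20) = 277.003 + 84.842 × log₂ 20 = 277.003 + 84.842 × 4.3219 ≈ 643.684 ms.

643.7 ms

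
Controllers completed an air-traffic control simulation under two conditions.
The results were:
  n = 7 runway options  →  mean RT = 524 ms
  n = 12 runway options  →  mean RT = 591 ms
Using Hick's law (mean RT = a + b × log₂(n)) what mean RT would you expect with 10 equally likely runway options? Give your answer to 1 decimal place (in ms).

With log₂ n on the abscissa the relation is linear; from the two conditions:
  b = (591 − 524) / (log₂ 12 − log₂ 7) = 67 / (3.5850 − 2.8074) = 86.162 ms/bit
  a = 524 − 86.162 × 2.8074 = 282.113 ms
Then RT(10) = 282.113 + 86.162 × log₂ 10 = 282.113 + 86.162 × 3.3219 ≈ 568.337 ms.

568.3 ms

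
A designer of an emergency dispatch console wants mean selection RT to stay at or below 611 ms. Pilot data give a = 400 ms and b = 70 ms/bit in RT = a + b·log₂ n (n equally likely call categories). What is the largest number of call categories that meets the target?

Information budget: (611 − 400)/70 = 3.0143 bits, so n ≤ 2^3.0143 = 8.080 → at most 8.

8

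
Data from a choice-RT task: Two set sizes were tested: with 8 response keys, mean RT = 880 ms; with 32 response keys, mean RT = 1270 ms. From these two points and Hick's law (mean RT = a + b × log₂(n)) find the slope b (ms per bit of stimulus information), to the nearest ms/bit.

195 ms/bit

b = (RT₂ − RT₁)/(log₂ n₂ − log₂ n₁) = (1270 − 880)/(5 − 3) = 195 ms/bit.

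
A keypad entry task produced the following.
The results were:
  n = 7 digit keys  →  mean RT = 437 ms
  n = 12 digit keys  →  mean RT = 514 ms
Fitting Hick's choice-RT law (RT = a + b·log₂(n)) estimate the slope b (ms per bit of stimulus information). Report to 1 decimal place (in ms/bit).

99.0 ms/bit

The slope on a log₂ axis is (514 − 437) / (3.5850 − 2.8074) = 99.022 ms/bit.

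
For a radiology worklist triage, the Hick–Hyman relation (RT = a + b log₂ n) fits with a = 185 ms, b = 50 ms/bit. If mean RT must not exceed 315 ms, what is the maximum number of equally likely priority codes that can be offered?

Set 185 + 50·log₂ n ≤ 315 → log₂ n ≤ (315 − 185)/50 = 2.6000.
So n ≤ 2^2.6000 = 6.063; the largest integer n is 6.

6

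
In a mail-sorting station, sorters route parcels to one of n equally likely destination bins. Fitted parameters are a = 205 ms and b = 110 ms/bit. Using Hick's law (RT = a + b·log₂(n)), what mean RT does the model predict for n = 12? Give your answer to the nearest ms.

log₂(12) = 3.5850 bits, so RT = 205 + 110 × 3.5850 ≈ 599.346 ms.

599 ms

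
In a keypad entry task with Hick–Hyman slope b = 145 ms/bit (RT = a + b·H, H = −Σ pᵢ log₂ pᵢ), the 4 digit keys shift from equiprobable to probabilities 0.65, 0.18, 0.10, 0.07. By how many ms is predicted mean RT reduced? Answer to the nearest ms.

80 ms

The RT saving is b·ΔH. Equiprobable H₀ = log₂(4) = 2.0000 bits; with the given probabilities H = 1.4500 bits.
b·(H₀ − H) = 145 × (2.0000 − 1.4500) = 79.75 ms.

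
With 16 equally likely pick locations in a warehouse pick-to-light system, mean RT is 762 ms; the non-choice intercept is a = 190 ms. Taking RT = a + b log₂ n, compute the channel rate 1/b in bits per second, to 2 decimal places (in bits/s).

b = (762 − 190)/log₂ 16 = 572/4 = 143.000 ms per bit = 0.14300 s/bit; the reciprocal is 6.993 bits/s.

6.99 bits/s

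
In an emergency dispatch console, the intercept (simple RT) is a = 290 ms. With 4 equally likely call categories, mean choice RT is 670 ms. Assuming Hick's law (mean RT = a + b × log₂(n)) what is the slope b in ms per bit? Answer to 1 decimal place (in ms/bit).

4 alternatives carry log₂ 4 = 2 bits; the choice cost is 670 − 290 = 380 ms, so b = 380/2 = 190.000 ms/bit.

190.0 ms/bit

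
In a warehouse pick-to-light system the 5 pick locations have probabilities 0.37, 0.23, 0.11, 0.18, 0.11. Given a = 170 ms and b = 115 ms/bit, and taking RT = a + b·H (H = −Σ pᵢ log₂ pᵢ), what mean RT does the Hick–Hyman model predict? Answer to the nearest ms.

Entropy contributions −pᵢ log₂ pᵢ: 0.5307, 0.4877, 0.3503, 0.4453, 0.3503; sum H = 2.1643 bits.
RT = a + bH = 170 + 115·2.1643 = 418.89 ms.

419 ms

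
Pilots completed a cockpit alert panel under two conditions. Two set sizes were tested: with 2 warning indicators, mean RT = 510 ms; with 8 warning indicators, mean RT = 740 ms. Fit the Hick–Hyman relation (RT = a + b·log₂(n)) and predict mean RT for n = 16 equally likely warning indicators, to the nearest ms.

RT is linear in log₂ n, so two points fix the line:
  b = (740 − 510) / (log₂ 8 − log₂ 2) = 230 / (3 − 1) = 115 ms/bit
  a = 510 − 115 × 1 = 395 ms
Then RT(16) = 395 + 115 × log₂ 16 = 395 + 115 × 4 ≈ 855.000 ms.

855 ms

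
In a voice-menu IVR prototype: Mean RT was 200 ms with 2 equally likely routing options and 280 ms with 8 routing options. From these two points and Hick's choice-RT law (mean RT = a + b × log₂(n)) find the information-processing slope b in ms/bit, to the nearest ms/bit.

40 ms/bit

The slope on a log₂ axis is (280 − 200) / (3 − 1) = 40 ms/bit.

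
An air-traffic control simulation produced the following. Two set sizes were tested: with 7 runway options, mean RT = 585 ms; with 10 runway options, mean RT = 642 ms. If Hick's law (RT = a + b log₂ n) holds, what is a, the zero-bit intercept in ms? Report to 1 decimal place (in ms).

The slope on a log₂ axis is (642 − 585) / (3.3219 − 2.8074) = 110.771 ms/bit.
a = RT₁ − b·log₂ n₁ = 585 − 110.771 × 2.8074 = 274.025 ms.

274.0 ms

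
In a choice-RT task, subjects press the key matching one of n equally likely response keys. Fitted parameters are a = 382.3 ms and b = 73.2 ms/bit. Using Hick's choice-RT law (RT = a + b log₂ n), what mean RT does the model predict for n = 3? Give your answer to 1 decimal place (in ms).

498.3 ms

log₂(3) = 1.5850 bits, so RT = 382.3 + 73.2 × 1.5850 ≈ 498.319 ms.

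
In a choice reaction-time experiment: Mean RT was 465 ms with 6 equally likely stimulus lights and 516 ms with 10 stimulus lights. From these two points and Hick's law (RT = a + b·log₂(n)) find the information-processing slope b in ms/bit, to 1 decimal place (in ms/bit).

b = (RT₂ − RT₁)/(log₂ n₂ − log₂ n₁) = (516 − 465)/(3.3219 − 2.5850) = 69.203 ms/bit.

69.2 ms/bit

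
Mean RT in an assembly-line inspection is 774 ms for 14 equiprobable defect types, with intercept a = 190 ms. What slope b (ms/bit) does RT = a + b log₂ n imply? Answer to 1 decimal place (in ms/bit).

153.4 ms/bit

log₂(14) = 3.8074 bits.
b = (RT − a)/log₂ n = (774 − 190) / 3.8074 = 153.387 ms/bit.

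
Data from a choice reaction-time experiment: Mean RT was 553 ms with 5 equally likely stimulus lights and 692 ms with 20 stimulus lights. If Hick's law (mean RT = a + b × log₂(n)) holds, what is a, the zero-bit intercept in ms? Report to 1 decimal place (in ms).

Slope: b = (692 − 553) / (log₂ 20 − log₂ 5) = 139/2.0000 = 69.500 ms/bit.
a = RT₁ − b·log₂ n₁ = 553 − 69.500 × 2.3219 = 391.626 ms.

391.6 ms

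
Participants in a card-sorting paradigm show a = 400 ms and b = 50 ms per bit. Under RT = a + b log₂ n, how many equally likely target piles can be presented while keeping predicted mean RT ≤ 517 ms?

Information budget: (517 − 400)/50 = 2.3400 bits, so n ≤ 2^2.3400 = 5.063 → at most 5.

5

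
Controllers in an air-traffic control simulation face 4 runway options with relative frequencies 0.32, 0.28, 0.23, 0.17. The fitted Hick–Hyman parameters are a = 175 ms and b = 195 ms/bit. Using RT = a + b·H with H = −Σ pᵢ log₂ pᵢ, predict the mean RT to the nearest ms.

558 ms

Entropy contributions −pᵢ log₂ pᵢ: 0.5260, 0.5142, 0.4877, 0.4346; sum H = 1.9625 bits.
RT = a + bH = 175 + 195·1.9625 = 557.69 ms.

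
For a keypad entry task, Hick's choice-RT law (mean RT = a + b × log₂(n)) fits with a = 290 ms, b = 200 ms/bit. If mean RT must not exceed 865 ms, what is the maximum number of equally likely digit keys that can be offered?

Information budget: (865 − 290)/200 = 2.8750 bits, so n ≤ 2^2.8750 = 7.336 → at most 7.

7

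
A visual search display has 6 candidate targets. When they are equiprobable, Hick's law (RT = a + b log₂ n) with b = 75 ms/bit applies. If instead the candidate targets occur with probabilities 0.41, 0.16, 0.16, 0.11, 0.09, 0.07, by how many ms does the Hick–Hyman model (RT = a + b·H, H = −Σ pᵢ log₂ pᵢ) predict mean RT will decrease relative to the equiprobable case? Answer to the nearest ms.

21 ms

The RT saving is b·ΔH. Equiprobable H₀ = log₂(6) = 2.5850 bits; with the given probabilities H = 2.3049 bits.
b·(H₀ − H) = 75 × (2.5850 − 2.3049) = 21.00 ms.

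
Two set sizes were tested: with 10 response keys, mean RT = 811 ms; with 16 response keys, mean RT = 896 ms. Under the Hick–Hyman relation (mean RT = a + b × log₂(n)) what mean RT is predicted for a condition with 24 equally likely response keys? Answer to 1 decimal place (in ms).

969.3 ms

RT is linear in log₂ n, so two points fix the line:
  b = (896 − 811) / (log₂ 16 − log₂ 10) = 85 / (4 − 3.3219) = 125.355 ms/bit
  a = 811 − 125.355 × 3.3219 = 394.578 ms
Then RT(24) = 394.578 + 125.355 × log₂ 24 = 394.578 + 125.355 × 4.5850 ≈ 969.328 ms.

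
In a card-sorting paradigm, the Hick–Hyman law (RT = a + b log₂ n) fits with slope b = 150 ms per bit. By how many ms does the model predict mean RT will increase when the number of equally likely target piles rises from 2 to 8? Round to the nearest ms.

ΔRT = (a + b log₂ n₂) − (a + b log₂ n₁) = b·(log₂ n₂ − log₂ n₁).
log₂(8) − log₂(2) = log₂(8/2) = log₂(4) = 2.
ΔRT = 150 × 2.0000 = 300.000 ms.

300 ms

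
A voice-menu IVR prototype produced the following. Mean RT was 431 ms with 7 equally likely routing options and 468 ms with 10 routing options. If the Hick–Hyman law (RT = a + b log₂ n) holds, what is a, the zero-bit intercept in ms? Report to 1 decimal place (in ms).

The slope on a log₂ axis is (468 − 431) / (3.3219 − 2.8074) = 71.904 ms/bit.
a = RT₁ − b·log₂ n₁ = 431 − 71.904 × 2.8074 = 229.139 ms.

229.1 ms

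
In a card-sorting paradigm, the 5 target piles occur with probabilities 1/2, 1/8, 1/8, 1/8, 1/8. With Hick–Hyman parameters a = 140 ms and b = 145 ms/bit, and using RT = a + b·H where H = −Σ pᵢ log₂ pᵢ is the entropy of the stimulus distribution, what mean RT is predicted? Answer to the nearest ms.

430 ms

H = −Σ pᵢ log₂ pᵢ = 0.5·1 + 0.125·3 + 0.125·3 + 0.125·3 + 0.125·3 = 2.000 bits.
RT = 140 + 145 × 2.000 = 430.00 ms.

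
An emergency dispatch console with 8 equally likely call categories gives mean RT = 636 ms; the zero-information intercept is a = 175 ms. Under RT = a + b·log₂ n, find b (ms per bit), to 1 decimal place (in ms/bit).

153.7 ms/bit

8 alternatives carry log₂ 8 = 3 bits; the choice cost is 636 − 175 = 461 ms, so b = 461/3 = 153.667 ms/bit.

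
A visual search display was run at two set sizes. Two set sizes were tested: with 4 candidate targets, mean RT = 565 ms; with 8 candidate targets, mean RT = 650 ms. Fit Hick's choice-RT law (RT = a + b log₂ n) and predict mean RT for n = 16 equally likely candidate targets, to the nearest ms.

Solve the two-equation system in a and b:
  b = (650 − 565) / (log₂ 8 − log₂ 4) = 85 / (3 − 2) = 85 ms/bit
  a = 565 − 85 × 2 = 395 ms
Then RT(16) = 395 + 85 × log₂ 16 = 395 + 85 × 4 ≈ 735.000 ms.

735 ms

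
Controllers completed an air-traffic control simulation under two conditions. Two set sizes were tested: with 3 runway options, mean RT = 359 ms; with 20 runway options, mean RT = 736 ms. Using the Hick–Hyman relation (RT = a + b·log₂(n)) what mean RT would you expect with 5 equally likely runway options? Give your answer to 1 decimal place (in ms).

With log₂ n on the abscissa the relation is linear; from the two conditions:
  b = (736 − 359) / (log₂ 20 − log₂ 3) = 377 / (4.3219 − 1.5850) = 137.744 ms/bit
  a = 359 − 137.744 × 1.5850 = 140.681 ms
Then RT(5) = 140.681 + 137.744 × log₂ 5 = 140.681 + 137.744 × 2.3219 ≈ 460.512 ms.

460.5 ms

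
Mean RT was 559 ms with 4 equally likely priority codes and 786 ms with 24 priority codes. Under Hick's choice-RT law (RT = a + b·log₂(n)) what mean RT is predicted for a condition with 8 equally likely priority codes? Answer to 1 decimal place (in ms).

646.8 ms

Fit slope and intercept:
  b = (786 − 559) / (log₂ 24 − log₂ 4) = 227 / (4.5850 − 2) = 87.816 ms/bit
  a = 559 − 87.816 × 2 = 383.369 ms
Then RT(8) = 383.369 + 87.816 × log₂ 8 = 383.369 + 87.816 × 3 ≈ 646.816 ms.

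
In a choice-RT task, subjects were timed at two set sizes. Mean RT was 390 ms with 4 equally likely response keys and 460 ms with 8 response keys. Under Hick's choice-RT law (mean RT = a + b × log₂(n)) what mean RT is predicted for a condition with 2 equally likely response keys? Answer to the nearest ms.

320 ms

RT is linear in log₂ n, so two points fix the line:
  b = (460 − 390) / (log₂ 8 − log₂ 4) = 70 / (3 − 2) = 70 ms/bit
  a = 390 − 70 × 2 = 250 ms
Then RT(2) = 250 + 70 × log₂ 2 = 250 + 70 × 1 ≈ 320.000 ms.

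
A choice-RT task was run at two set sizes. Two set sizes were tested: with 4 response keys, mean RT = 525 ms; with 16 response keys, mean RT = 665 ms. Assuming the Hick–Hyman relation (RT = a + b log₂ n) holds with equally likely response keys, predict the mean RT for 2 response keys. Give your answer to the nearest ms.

RT is linear in log₂ n, so two points fix the line:
  b = (665 − 525) / (log₂ 16 − log₂ 4) = 140 / (4 − 2) = 70 ms/bit
  a = 525 − 70 × 2 = 385 ms
Then RT(2) = 385 + 70 × log₂ 2 = 385 + 70 × 1 ≈ 455.000 ms.

455 ms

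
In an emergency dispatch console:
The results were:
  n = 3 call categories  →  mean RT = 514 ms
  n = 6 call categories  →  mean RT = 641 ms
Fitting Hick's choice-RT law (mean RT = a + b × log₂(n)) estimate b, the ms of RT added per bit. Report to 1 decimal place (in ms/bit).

The slope on a log₂ axis is (641 − 514) / (2.5850 − 1.5850) = 127.000 ms/bit.

127.0 ms/bit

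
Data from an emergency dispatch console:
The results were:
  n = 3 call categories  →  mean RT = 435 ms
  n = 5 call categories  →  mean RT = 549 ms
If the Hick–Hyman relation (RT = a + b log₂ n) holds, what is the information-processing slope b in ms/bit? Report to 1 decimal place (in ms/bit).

Slope: b = (549 − 435) / (log₂ 5 − log₂ 3) = 114/0.7370 = 154.688 ms/bit.

154.7 ms/bit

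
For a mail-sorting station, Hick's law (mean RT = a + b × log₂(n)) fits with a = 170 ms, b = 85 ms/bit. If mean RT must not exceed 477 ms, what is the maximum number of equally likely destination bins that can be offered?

85·log₂ n ≤ 477 − 170 = 307, giving log₂ n ≤ 3.6118 and n ≤ 12.225. The largest whole number is 12.

12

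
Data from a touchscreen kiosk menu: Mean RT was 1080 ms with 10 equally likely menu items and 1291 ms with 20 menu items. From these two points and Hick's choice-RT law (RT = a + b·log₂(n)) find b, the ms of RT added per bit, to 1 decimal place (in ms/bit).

211.0 ms/bit

The slope on a log₂ axis is (1291 − 1080) / (4.3219 − 3.3219) = 211.000 ms/bit.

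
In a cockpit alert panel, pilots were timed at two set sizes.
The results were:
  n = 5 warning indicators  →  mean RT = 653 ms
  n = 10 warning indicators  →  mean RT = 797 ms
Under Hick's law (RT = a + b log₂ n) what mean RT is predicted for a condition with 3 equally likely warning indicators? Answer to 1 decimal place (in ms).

Solve the two-equation system in a and b:
  b = (797 − 653) / (log₂ 10 − log₂ 5) = 144 / (3.3219 − 2.3219) = 144.000 ms/bit
  a = 653 − 144.000 × 2.3219 = 318.642 ms
Then RT(3) = 318.642 + 144.000 × log₂ 3 = 318.642 + 144.000 × 1.5850 ≈ 546.877 ms.

546.9 ms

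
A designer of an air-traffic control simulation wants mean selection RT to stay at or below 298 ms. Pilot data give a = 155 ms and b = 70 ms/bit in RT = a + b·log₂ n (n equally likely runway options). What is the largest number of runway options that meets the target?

4

70·log₂ n ≤ 298 − 155 = 143, giving log₂ n ≤ 2.0429 and n ≤ 4.121. The largest whole number is 4.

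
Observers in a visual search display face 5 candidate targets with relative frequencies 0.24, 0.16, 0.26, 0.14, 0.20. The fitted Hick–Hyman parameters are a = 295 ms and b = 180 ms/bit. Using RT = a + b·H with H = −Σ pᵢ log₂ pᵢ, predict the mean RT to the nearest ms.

H = 0.24·log₂(1/0.24) + 0.16·log₂(1/0.16) + 0.26·log₂(1/0.26) + 0.14·log₂(1/0.14) + 0.20·log₂(1/0.20) = 2.2839 bits.
RT = 295 + 180 × 2.2839 = 706.11 ms.

706 ms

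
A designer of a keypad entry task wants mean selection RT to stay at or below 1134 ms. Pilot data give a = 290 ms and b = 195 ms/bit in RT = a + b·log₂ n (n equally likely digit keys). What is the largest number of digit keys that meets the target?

195·log₂ n ≤ 1134 − 290 = 844, giving log₂ n ≤ 4.3282 and n ≤ 20.087. The largest whole number is 20.

20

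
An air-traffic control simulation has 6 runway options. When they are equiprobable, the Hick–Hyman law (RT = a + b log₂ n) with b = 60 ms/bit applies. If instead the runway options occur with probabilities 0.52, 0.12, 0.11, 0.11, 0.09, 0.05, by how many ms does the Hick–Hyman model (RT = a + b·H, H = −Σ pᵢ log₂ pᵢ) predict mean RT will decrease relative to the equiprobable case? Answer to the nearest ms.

30 ms

The RT saving is b·ΔH. Equiprobable H₀ = log₂(6) = 2.5850 bits; with the given probabilities H = 2.0870 bits.
b·(H₀ − H) = 60 × (2.5850 − 2.0870) = 29.88 ms.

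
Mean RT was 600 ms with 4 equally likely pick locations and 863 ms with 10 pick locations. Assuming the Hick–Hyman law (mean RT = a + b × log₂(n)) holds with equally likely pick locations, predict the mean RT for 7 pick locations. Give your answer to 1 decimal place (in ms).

760.6 ms

RT is linear in log₂ n, so two points fix the line:
  b = (863 − 600) / (log₂ 10 − log₂ 4) = 263 / (3.3219 − 2) = 198.952 ms/bit
  a = 600 − 198.952 × 2 = 202.096 ms
Then RT(7) = 202.096 + 198.952 × log₂ 7 = 202.096 + 198.952 × 2.8074 ≈ 760.625 ms.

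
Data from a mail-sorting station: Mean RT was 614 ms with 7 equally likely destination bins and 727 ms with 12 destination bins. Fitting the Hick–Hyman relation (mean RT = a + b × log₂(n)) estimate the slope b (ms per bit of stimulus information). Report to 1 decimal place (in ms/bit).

145.3 ms/bit

The slope on a log₂ axis is (727 − 614) / (3.5850 − 2.8074) = 145.318 ms/bit.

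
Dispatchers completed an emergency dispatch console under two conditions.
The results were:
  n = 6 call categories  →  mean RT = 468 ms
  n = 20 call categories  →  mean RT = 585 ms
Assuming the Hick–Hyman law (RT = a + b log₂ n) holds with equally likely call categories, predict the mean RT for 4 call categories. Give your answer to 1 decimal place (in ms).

RT is linear in log₂ n, so two points fix the line:
  b = (585 − 468) / (log₂ 20 − log₂ 6) = 117 / (4.3219 − 2.5850) = 67.359 ms/bit
  a = 468 − 67.359 × 2.5850 = 293.880 ms
Then RT(4) = 293.880 + 67.359 × log₂ 4 = 293.880 + 67.359 × 2 ≈ 428.598 ms.

428.6 ms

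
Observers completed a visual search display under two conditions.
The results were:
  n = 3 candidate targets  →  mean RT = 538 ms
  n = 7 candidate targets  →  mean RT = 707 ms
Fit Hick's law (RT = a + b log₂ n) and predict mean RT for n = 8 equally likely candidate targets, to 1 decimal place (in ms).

733.6 ms

Solve the two-equation system in a and b:
  b = (707 − 538) / (log₂ 7 − log₂ 3) = 169 / (2.8074 − 1.5850) = 138.253 ms/bit
  a = 538 − 138.253 × 1.5850 = 318.873 ms
Then RT(8) = 318.873 + 138.253 × log₂ 8 = 318.873 + 138.253 × 3 ≈ 733.634 ms.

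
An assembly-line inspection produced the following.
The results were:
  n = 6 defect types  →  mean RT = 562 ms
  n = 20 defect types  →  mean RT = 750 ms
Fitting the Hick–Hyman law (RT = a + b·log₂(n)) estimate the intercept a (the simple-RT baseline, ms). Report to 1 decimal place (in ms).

282.2 ms

Slope: b = (750 − 562) / (log₂ 20 − log₂ 6) = 188/1.7370 = 108.235 ms/bit.
Intercept: a = 562 − 108.235·log₂(6) = 282.217 ms.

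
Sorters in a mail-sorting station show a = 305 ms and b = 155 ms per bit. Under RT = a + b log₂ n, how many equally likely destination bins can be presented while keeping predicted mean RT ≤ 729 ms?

Information budget: (729 − 305)/155 = 2.7355 bits, so n ≤ 2^2.7355 = 6.660 → at most 6.

6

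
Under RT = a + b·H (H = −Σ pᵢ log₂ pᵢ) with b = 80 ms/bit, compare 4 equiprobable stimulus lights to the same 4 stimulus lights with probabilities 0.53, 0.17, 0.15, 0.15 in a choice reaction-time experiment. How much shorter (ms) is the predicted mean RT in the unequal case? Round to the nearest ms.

21 ms

The RT saving is b·ΔH. Equiprobable H₀ = log₂(4) = 2.0000 bits; with the given probabilities H = 1.7411 bits.
b·(H₀ − H) = 80 × (2.0000 − 1.7411) = 20.71 ms.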